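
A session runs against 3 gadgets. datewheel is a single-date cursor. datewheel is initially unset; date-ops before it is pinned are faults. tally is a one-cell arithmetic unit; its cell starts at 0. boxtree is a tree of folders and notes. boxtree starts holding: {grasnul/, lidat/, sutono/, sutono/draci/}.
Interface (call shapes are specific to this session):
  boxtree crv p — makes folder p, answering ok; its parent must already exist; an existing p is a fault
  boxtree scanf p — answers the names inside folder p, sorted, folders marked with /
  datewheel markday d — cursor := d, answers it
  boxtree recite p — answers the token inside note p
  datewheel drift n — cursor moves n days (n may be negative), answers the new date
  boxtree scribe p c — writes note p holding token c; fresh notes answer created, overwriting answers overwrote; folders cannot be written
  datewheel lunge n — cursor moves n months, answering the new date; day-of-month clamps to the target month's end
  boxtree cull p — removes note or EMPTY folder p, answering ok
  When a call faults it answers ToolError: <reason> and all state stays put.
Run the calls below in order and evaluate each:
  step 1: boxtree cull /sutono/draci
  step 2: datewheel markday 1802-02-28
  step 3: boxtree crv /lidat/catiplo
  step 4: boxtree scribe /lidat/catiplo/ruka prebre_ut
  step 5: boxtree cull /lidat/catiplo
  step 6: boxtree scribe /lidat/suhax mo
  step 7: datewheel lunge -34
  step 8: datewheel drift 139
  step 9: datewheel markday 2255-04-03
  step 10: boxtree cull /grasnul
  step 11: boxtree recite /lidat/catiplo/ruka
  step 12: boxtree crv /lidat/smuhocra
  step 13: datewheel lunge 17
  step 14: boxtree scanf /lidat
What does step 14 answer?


% boxtree cull p='/sutono/draci'
  ok
% datewheel markday d='1802-02-28'
  1802-02-28
% boxtree crv p='/lidat/catiplo'
  ok
% boxtree scribe p='/lidat/catiplo/ruka' c='prebre_ut'
  created
% boxtree cull p='/lidat/catiplo'
  ToolError: not empty
% boxtree scribe p='/lidat/suhax' c='mo'
  created
% datewheel lunge n='-34'
  1799-04-28
% datewheel drift n='139'
  1799-09-14
% datewheel markday d='2255-04-03'
  2255-04-03
% boxtree cull p='/grasnul'
  ok
% boxtree recite p='/lidat/catiplo/ruka'
  prebre_ut
% boxtree crv p='/lidat/smuhocra'
  ok
% datewheel lunge n='17'
  2256-09-03
% boxtree scanf p='/lidat'
  [catiplo/, smuhocra/, suhax]

Answer: [catiplo/, smuhocra/, suhax]


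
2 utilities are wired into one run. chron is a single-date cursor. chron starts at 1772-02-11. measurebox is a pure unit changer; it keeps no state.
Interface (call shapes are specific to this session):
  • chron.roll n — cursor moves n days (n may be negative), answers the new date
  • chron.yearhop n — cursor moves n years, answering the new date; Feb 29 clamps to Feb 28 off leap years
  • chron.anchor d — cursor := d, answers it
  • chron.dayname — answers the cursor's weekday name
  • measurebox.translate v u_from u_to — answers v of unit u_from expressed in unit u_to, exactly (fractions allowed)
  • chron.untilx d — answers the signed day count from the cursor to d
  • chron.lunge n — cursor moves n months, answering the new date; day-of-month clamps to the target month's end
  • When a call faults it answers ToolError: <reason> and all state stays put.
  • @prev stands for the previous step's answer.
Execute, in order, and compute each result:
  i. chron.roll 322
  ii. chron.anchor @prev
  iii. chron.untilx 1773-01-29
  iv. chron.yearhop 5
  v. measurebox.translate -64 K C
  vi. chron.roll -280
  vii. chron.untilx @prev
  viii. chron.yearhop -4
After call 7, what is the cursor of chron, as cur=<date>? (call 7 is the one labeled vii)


Do: roll[n→322]
See: 1772-12-29
Do: anchor[d→@prev]
See: 1772-12-29
Do: untilx[d→1773-01-29]
See: 31
Do: yearhop[n→5]
See: 1777-12-29
Do: translate[v→-64; u_from→K; u_to→C]
See: -6743/20
Do: roll[n→-280]
See: 1777-03-24
Do: untilx[d→@prev]
See: 0
Do: yearhop[n→-4]
See: 1773-03-24

Answer: cur=1777-03-24


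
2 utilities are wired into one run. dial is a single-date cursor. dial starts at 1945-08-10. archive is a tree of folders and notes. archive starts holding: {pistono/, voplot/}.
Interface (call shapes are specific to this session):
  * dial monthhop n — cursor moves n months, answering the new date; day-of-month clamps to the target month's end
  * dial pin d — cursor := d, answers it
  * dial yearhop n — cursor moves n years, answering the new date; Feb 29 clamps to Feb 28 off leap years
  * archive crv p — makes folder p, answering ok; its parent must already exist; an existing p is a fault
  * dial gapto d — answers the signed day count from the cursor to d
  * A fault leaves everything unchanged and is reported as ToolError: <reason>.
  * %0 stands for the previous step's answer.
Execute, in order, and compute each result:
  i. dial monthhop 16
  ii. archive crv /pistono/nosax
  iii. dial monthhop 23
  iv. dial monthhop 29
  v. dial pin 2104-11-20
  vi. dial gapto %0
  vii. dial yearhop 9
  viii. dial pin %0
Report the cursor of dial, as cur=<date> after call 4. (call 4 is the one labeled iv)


I invoke dial monthhop using n: 16, and see 1946-12-10.
I invoke archive crv using p: /pistono/nosax, which returns ok.
I call dial monthhop using n: 23, → 1948-11-10.
I call dial monthhop using n: 29, and observe 1951-04-10.
I run dial pin using d: 2104-11-20, → 2104-11-20.
I try dial gapto using d: %0, and see 0.
Now I run dial yearhop using n: 9, and observe 2113-11-20.
Using dial pin using d: %0, and get 2113-11-20.

Answer: cur=1951-04-10


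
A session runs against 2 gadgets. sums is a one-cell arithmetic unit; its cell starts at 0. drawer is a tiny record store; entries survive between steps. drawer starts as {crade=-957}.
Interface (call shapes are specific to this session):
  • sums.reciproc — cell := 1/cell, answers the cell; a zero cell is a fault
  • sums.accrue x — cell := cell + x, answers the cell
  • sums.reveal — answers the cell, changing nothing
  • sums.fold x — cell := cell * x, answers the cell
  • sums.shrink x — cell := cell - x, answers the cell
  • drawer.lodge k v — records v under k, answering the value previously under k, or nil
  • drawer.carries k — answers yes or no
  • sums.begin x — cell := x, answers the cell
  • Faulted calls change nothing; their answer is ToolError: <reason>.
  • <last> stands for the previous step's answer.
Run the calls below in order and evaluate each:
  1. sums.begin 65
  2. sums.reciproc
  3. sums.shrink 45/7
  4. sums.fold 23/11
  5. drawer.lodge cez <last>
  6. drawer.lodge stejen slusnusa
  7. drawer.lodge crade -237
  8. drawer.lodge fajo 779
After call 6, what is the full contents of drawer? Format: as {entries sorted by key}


CALL begin[x='65']
RET  65
CALL reciproc[]
RET  1/65
CALL shrink[x='45/7']
RET  -2918/455
CALL fold[x='23/11']
RET  -67114/5005
CALL lodge[k='cez'; v='<last>']
RET  nil
CALL lodge[k='stejen'; v='slusnusa']
RET  nil
CALL lodge[k='crade'; v='-237']
RET  -957
CALL lodge[k='fajo'; v='779']
RET  nil

Answer: {cez=-67114/5005, crade=-957, stejen=slusnusa}


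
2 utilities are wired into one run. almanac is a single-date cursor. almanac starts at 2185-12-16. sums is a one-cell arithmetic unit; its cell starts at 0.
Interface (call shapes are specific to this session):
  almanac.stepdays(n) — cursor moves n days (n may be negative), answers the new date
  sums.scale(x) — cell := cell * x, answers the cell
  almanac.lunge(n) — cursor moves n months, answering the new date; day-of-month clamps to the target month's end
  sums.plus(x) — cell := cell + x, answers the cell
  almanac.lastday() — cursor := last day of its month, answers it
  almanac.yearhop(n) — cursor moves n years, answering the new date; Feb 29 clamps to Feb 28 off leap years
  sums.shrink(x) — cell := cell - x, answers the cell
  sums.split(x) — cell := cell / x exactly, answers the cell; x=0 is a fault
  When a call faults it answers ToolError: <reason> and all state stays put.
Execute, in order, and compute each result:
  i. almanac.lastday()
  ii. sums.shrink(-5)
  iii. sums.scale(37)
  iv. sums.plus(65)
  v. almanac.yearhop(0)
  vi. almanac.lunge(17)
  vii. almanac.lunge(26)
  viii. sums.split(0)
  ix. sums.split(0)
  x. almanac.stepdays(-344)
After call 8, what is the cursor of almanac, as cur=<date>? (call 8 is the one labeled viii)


Then almanac.lastday(), and get 2185-12-31.
I invoke sums.shrink(x→-5), yielding 5.
I call sums.scale(x→37), → 185.
I run sums.plus(x→65), → 250.
I run almanac.yearhop(n→0), and see 2185-12-31.
Then almanac.lunge(n→17), and observe 2187-05-31.
Invoking almanac.lunge(n→26): 2189-07-31.
Next I call sums.split(x→0): ToolError: division by zero.
I try sums.split(x→0), yielding ToolError: division by zero.
I call almanac.stepdays(n→-344), → 2188-08-21.

Answer: cur=2189-07-31


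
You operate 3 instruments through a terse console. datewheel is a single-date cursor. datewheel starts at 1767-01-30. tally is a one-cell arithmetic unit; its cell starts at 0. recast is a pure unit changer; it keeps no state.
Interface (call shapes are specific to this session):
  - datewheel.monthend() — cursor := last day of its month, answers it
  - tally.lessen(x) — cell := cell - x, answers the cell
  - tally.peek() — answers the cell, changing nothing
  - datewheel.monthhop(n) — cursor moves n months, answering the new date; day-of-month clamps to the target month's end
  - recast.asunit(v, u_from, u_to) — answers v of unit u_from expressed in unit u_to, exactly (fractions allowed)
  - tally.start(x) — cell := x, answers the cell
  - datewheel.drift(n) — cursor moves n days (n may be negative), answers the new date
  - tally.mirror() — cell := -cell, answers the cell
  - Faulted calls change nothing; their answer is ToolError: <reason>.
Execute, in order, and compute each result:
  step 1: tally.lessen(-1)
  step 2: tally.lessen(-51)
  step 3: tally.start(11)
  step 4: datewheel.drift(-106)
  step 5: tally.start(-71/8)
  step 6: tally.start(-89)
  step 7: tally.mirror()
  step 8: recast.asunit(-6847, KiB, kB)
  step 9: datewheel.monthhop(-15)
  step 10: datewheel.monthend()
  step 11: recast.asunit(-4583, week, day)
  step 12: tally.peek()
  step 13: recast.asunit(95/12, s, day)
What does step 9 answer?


% tally.lessen(x=-1) ~> 1
% tally.lessen(x=-51) ~> 52
% tally.start(x=11) ~> 11
% datewheel.drift(n=-106) ~> 1766-10-16
% tally.start(x=-71/8) ~> -71/8
% tally.start(x=-89) ~> -89
% tally.mirror() ~> 89
% recast.asunit(v=-6847, u_from=KiB, u_to=kB) ~> -876416/125
% datewheel.monthhop(n=-15) ~> 1765-07-16
% datewheel.monthend() ~> 1765-07-31
% recast.asunit(v=-4583, u_from=week, u_to=day) ~> -32081
% tally.peek() ~> 89
% recast.asunit(v=95/12, u_from=s, u_to=day) ~> 19/207360

Answer: 1765-07-16


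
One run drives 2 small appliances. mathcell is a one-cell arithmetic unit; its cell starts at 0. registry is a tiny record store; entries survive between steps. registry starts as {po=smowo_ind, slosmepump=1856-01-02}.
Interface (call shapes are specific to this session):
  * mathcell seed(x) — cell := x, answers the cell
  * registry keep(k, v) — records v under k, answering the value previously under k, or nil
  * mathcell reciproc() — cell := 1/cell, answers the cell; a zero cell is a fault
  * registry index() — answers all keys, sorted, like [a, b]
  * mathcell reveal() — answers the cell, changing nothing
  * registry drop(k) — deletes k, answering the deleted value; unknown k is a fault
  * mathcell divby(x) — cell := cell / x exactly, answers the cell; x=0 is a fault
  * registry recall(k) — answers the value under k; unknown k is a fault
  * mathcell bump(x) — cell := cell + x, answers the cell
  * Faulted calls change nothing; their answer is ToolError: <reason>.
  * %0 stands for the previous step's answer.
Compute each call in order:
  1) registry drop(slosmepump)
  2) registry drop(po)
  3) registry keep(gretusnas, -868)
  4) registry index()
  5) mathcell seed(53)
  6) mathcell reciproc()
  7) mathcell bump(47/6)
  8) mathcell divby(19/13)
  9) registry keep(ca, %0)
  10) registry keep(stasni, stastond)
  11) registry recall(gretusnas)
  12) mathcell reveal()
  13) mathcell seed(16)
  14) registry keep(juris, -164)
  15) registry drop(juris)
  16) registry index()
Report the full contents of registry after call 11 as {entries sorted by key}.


Answer: {ca=32461/6042, gretusnas=-868, stasni=stastond}

Derivation:
$ registry drop k=slosmepump
:: 1856-01-02
$ registry drop k=po
:: smowo_ind
$ registry keep k=gretusnas v=-868
:: nil
$ registry index
:: [gretusnas]
$ mathcell seed x=53
:: 53
$ mathcell reciproc
:: 1/53
$ mathcell bump x=47/6
:: 2497/318
$ mathcell divby x=19/13
:: 32461/6042
$ registry keep k=ca v=%0
:: nil
$ registry keep k=stasni v=stastond
:: nil
$ registry recall k=gretusnas
:: -868
$ mathcell reveal
:: 32461/6042
$ mathcell seed x=16
:: 16
$ registry keep k=juris v=-164
:: nil
$ registry drop k=juris
:: -164
$ registry index
:: [ca, gretusnas, stasni]


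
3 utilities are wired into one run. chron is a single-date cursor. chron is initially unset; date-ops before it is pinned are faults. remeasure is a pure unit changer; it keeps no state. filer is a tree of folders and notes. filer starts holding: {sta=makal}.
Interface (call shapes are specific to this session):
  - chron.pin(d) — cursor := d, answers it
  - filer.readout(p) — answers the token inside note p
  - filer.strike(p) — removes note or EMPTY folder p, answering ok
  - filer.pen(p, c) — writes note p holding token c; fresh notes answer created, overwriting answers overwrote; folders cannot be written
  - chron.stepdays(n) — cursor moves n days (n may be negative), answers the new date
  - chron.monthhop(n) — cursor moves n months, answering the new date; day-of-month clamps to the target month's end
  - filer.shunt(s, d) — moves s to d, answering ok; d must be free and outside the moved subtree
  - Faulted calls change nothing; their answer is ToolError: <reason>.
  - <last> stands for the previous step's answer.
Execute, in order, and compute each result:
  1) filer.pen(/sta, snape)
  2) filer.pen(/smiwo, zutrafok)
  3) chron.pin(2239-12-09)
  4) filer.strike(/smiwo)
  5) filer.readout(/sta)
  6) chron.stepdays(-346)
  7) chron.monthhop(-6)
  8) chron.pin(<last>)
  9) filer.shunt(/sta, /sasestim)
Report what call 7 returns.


==> filer.pen(p=/sta, c=snape)
<== overwrote
==> filer.pen(p=/smiwo, c=zutrafok)
<== created
==> chron.pin(d=2239-12-09)
<== 2239-12-09
==> filer.strike(p=/smiwo)
<== ok
==> filer.readout(p=/sta)
<== snape
==> chron.stepdays(n=-346)
<== 2238-12-28
==> chron.monthhop(n=-6)
<== 2238-06-28
==> chron.pin(d=<last>)
<== 2238-06-28
==> filer.shunt(s=/sta, d=/sasestim)
<== ok

Answer: 2238-06-28


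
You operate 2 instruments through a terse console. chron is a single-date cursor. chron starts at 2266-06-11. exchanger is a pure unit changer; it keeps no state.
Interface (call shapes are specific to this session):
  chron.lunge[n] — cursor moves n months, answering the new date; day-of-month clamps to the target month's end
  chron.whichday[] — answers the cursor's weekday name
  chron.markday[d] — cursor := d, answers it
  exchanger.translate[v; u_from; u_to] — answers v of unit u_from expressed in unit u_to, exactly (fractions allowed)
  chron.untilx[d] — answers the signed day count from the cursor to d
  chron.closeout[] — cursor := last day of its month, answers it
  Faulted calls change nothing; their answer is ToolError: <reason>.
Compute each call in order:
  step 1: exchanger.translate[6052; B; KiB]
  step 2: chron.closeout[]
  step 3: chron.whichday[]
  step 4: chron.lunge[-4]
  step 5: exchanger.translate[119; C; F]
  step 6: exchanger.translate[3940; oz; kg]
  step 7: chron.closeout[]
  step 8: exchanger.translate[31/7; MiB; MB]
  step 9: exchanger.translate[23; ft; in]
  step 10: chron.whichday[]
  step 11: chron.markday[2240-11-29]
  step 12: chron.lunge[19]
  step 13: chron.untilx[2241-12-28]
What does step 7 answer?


Answer: 2266-02-28

Derivation:
~$ exchanger.translate v=6052 u_from=B u_to=KiB
= 1513/256
~$ chron.closeout
= 2266-06-30
~$ chron.whichday
= Saturday
~$ chron.lunge n=-4
= 2266-02-28
~$ exchanger.translate v=119 u_from=C u_to=F
= 1231/5
~$ exchanger.translate v=3940 u_from=oz u_to=kg
= 8935769689/80000000
~$ chron.closeout
= 2266-02-28
~$ exchanger.translate v=31/7 u_from=MiB u_to=MB
= 507904/109375
~$ exchanger.translate v=23 u_from=ft u_to=in
= 276
~$ chron.whichday
= Wednesday
~$ chron.markday d=2240-11-29
= 2240-11-29
~$ chron.lunge n=19
= 2242-06-29
~$ chron.untilx d=2241-12-28
= -183


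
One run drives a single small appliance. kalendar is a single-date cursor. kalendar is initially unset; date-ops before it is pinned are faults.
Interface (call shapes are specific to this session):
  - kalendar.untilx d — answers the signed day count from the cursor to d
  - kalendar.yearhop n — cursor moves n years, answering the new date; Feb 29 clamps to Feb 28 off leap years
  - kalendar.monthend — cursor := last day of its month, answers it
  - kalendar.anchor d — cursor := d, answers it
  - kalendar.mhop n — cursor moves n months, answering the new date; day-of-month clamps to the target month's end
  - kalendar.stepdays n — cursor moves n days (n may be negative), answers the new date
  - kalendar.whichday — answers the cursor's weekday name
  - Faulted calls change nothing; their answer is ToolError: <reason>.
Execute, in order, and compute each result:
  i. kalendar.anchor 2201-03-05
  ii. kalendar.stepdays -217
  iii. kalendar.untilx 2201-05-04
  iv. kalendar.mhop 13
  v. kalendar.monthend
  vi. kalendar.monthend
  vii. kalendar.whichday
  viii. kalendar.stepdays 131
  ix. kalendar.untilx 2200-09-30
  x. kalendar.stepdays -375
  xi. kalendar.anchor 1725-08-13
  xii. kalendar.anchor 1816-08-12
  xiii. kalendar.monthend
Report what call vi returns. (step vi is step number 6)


Step: anchor[d→2201-03-05]
Result: 2201-03-05
Step: stepdays[n→-217]
Result: 2200-07-31
Step: untilx[d→2201-05-04]
Result: 277
Step: mhop[n→13]
Result: 2201-08-31
Step: monthend[]
Result: 2201-08-31
Step: monthend[]
Result: 2201-08-31
Step: whichday[]
Result: Monday
Step: stepdays[n→131]
Result: 2202-01-09
Step: untilx[d→2200-09-30]
Result: -466
Step: stepdays[n→-375]
Result: 2200-12-30
Step: anchor[d→1725-08-13]
Result: 1725-08-13
Step: anchor[d→1816-08-12]
Result: 1816-08-12
Step: monthend[]
Result: 1816-08-31

Answer: 2201-08-31


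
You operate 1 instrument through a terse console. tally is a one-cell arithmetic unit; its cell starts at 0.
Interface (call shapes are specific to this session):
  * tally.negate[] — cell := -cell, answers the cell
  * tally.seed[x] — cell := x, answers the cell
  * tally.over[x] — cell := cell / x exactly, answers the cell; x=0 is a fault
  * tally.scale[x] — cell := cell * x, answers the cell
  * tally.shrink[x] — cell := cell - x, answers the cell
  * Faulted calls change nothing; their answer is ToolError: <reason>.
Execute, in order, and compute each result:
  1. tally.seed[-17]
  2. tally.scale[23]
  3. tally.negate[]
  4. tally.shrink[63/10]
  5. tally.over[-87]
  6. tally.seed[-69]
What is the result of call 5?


==> tally.seed(x→-17)
<== -17
==> tally.scale(x→23)
<== -391
==> tally.negate()
<== 391
==> tally.shrink(x→63/10)
<== 3847/10
==> tally.over(x→-87)
<== -3847/870
==> tally.seed(x→-69)
<== -69

Answer: -3847/870


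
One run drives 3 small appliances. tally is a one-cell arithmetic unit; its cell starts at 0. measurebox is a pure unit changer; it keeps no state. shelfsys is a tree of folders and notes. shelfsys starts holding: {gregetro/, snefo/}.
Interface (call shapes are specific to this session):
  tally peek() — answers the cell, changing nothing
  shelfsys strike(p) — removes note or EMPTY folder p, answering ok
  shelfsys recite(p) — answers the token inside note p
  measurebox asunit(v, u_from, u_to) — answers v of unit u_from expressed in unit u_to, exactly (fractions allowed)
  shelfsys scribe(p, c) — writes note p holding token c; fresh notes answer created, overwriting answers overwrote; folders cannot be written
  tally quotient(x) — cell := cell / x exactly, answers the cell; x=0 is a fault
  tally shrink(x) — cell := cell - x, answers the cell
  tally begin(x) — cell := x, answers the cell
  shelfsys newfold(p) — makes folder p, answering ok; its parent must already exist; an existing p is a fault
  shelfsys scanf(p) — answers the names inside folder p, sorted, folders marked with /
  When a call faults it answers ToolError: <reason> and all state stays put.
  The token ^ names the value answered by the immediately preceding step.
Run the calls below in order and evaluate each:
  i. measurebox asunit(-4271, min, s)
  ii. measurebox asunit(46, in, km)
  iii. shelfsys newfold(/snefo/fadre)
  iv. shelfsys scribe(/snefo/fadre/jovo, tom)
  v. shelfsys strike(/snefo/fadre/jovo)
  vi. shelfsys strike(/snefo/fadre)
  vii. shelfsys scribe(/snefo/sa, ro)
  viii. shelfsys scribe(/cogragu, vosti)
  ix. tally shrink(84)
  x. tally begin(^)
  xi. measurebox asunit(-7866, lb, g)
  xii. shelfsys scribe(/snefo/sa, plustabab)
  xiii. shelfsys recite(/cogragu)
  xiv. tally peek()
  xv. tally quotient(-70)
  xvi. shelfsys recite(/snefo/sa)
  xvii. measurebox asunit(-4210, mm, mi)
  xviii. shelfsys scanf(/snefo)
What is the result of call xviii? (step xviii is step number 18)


$ measurebox asunit -4271 min s
  -256260
$ measurebox asunit 46 in km
  2921/2500000
$ shelfsys newfold /snefo/fadre
  ok
$ shelfsys scribe /snefo/fadre/jovo tom
  created
$ shelfsys strike /snefo/fadre/jovo
  ok
$ shelfsys strike /snefo/fadre
  ok
$ shelfsys scribe /snefo/sa ro
  created
$ shelfsys scribe /cogragu vosti
  created
$ tally shrink 84
  -84
$ tally begin ^
  -84
$ measurebox asunit -7866 lb g
  -178397879121/50000
$ shelfsys scribe /snefo/sa plustabab
  overwrote
$ shelfsys recite /cogragu
  vosti
$ tally peek
  -84
$ tally quotient -70
  6/5
$ shelfsys recite /snefo/sa
  plustabab
$ measurebox asunit -4210 mm mi
  -2105/804672
$ shelfsys scanf /snefo
  [sa]

Answer: [sa]


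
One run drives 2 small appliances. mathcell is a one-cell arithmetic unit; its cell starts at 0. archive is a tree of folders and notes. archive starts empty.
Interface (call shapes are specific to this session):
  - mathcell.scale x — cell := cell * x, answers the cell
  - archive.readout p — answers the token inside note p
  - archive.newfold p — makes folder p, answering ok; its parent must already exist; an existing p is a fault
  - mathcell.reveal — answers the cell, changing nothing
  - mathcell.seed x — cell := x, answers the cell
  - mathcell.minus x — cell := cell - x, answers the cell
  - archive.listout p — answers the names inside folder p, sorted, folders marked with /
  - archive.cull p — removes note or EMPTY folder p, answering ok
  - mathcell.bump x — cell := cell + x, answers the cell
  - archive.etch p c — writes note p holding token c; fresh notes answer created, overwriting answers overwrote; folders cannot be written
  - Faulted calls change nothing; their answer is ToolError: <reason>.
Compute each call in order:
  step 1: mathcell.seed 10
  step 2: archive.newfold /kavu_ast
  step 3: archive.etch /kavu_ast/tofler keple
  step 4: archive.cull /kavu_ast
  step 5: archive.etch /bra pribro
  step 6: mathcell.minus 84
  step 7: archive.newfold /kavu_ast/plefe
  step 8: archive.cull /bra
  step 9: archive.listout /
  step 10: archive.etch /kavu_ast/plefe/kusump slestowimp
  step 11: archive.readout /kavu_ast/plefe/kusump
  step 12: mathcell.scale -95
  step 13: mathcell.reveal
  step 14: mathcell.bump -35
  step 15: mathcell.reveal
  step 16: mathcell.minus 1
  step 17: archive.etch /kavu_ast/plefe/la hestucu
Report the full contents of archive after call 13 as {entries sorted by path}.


% mathcell.seed x=10
[out] 10
% archive.newfold p=/kavu_ast
[out] ok
% archive.etch p=/kavu_ast/tofler c=keple
[out] created
% archive.cull p=/kavu_ast
[out] ToolError: not empty
% archive.etch p=/bra c=pribro
[out] created
% mathcell.minus x=84
[out] -74
% archive.newfold p=/kavu_ast/plefe
[out] ok
% archive.cull p=/bra
[out] ok
% archive.listout p=/
[out] [kavu_ast/]
% archive.etch p=/kavu_ast/plefe/kusump c=slestowimp
[out] created
% archive.readout p=/kavu_ast/plefe/kusump
[out] slestowimp
% mathcell.scale x=-95
[out] 7030
% mathcell.reveal
[out] 7030
% mathcell.bump x=-35
[out] 6995
% mathcell.reveal
[out] 6995
% mathcell.minus x=1
[out] 6994
% archive.etch p=/kavu_ast/plefe/la c=hestucu
[out] created

Answer: {kavu_ast/, kavu_ast/plefe/, kavu_ast/plefe/kusump=slestowimp, kavu_ast/tofler=keple}


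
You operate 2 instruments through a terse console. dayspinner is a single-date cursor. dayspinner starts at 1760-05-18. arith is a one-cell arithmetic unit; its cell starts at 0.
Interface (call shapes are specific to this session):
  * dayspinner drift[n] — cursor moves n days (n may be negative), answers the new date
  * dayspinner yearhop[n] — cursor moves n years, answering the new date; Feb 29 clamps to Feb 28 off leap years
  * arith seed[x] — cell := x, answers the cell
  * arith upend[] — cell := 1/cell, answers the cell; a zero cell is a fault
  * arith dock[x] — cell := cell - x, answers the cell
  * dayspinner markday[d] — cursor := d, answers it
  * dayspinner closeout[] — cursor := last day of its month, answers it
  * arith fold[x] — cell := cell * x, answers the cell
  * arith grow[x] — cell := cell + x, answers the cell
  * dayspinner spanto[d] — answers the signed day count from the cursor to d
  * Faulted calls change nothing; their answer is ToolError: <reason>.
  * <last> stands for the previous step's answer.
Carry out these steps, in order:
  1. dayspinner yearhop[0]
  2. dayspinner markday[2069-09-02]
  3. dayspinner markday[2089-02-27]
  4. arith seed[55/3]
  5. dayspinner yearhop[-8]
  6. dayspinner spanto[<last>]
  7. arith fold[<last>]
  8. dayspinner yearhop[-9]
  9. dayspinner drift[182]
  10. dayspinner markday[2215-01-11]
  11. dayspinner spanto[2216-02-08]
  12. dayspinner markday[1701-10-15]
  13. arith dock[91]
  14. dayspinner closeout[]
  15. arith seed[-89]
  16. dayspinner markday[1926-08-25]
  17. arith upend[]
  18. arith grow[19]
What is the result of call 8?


CALL dayspinner yearhop[n='0']
RET  1760-05-18
CALL dayspinner markday[d='2069-09-02']
RET  2069-09-02
CALL dayspinner markday[d='2089-02-27']
RET  2089-02-27
CALL arith seed[x='55/3']
RET  55/3
CALL dayspinner yearhop[n='-8']
RET  2081-02-27
CALL dayspinner spanto[d='<last>']
RET  0
CALL arith fold[x='<last>']
RET  0
CALL dayspinner yearhop[n='-9']
RET  2072-02-27
CALL dayspinner drift[n='182']
RET  2072-08-27
CALL dayspinner markday[d='2215-01-11']
RET  2215-01-11
CALL dayspinner spanto[d='2216-02-08']
RET  393
CALL dayspinner markday[d='1701-10-15']
RET  1701-10-15
CALL arith dock[x='91']
RET  -91
CALL dayspinner closeout[]
RET  1701-10-31
CALL arith seed[x='-89']
RET  -89
CALL dayspinner markday[d='1926-08-25']
RET  1926-08-25
CALL arith upend[]
RET  -1/89
CALL arith grow[x='19']
RET  1690/89

Answer: 2072-02-27


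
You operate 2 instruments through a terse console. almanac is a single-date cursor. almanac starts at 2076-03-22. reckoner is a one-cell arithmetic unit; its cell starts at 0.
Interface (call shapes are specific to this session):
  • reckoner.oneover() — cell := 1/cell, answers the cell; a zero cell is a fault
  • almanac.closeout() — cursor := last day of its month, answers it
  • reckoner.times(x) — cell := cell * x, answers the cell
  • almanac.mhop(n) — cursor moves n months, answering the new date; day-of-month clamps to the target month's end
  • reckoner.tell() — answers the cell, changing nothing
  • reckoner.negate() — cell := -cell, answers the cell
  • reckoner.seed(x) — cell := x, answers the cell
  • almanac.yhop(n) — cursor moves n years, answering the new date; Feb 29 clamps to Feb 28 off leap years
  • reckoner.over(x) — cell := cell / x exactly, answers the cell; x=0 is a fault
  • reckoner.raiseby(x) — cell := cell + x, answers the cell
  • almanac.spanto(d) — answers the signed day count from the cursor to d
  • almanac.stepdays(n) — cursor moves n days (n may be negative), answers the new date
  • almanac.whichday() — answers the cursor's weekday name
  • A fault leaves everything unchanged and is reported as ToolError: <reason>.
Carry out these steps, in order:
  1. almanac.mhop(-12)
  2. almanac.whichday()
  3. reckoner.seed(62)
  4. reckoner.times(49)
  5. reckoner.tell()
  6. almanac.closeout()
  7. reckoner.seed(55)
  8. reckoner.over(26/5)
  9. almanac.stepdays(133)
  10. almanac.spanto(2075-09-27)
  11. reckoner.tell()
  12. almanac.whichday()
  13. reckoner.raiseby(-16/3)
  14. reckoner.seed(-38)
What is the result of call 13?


Step: mhop[n=-12]
Result: 2075-03-22
Step: whichday[]
Result: Friday
Step: seed[x=62]
Result: 62
Step: times[x=49]
Result: 3038
Step: tell[]
Result: 3038
Step: closeout[]
Result: 2075-03-31
Step: seed[x=55]
Result: 55
Step: over[x=26/5]
Result: 275/26
Step: stepdays[n=133]
Result: 2075-08-11
Step: spanto[d=2075-09-27]
Result: 47
Step: tell[]
Result: 275/26
Step: whichday[]
Result: Sunday
Step: raiseby[x=-16/3]
Result: 409/78
Step: seed[x=-38]
Result: -38

Answer: 409/78


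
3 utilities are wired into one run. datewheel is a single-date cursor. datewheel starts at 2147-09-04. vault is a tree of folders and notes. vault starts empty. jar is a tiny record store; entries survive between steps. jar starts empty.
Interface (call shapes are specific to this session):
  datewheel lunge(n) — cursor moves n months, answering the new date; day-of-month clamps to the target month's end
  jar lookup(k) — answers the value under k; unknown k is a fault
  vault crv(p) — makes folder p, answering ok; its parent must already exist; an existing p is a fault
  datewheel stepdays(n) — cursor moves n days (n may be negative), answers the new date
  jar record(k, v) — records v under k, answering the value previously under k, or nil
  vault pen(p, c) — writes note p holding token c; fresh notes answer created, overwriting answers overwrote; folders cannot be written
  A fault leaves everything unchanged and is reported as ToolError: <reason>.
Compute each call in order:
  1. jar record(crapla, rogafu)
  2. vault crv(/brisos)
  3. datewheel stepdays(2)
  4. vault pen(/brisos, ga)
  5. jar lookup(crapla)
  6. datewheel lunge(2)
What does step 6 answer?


Answer: 2147-11-06

Derivation:
-> jar record(k=crapla, v=rogafu)
<- nil
-> vault crv(p=/brisos)
<- ok
-> datewheel stepdays(n=2)
<- 2147-09-06
-> vault pen(p=/brisos, c=ga)
<- ToolError: is a directory
-> jar lookup(k=crapla)
<- rogafu
-> datewheel lunge(n=2)
<- 2147-11-06


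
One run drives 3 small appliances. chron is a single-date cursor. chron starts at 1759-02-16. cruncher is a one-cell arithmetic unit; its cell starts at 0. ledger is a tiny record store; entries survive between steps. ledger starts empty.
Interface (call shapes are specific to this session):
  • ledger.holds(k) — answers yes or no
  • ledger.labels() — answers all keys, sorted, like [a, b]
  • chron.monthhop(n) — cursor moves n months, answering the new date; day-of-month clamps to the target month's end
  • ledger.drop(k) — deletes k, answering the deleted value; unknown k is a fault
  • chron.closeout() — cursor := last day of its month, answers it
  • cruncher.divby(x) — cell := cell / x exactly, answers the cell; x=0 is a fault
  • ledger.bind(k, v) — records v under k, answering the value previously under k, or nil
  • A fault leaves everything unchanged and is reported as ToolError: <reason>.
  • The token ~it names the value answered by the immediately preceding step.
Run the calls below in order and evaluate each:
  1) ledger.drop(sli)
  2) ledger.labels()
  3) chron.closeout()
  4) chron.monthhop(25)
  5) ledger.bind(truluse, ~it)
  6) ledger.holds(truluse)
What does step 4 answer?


Answer: 1761-03-28

Derivation:
·→ ledger.drop(k→sli)
·← ToolError: no such key sli
·→ ledger.labels()
·← []
·→ chron.closeout()
·← 1759-02-28
·→ chron.monthhop(n→25)
·← 1761-03-28
·→ ledger.bind(k→truluse, v→~it)
·← nil
·→ ledger.holds(k→truluse)
·← yes


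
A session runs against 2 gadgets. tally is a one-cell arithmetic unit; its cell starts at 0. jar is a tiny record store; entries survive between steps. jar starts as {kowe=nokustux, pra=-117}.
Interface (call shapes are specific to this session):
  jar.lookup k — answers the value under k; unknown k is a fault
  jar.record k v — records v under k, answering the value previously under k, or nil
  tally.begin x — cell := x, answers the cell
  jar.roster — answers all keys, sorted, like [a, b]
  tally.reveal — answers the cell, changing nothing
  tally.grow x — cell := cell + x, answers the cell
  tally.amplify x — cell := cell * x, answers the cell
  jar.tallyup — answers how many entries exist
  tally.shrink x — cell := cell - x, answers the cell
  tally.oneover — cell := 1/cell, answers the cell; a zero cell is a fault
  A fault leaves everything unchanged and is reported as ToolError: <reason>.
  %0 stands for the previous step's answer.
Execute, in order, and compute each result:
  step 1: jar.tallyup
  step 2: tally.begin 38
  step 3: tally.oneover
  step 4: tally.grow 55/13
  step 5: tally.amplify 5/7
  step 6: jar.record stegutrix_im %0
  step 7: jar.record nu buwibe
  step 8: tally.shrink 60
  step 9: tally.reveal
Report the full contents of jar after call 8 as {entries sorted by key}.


// jar.tallyup() => 2
// tally.begin(38) => 38
// tally.oneover() => 1/38
// tally.grow(55/13) => 2103/494
// tally.amplify(5/7) => 10515/3458
// jar.record(stegutrix_im, %0) => nil
// jar.record(nu, buwibe) => nil
// tally.shrink(60) => -196965/3458
// tally.reveal() => -196965/3458

Answer: {kowe=nokustux, nu=buwibe, pra=-117, stegutrix_im=10515/3458}


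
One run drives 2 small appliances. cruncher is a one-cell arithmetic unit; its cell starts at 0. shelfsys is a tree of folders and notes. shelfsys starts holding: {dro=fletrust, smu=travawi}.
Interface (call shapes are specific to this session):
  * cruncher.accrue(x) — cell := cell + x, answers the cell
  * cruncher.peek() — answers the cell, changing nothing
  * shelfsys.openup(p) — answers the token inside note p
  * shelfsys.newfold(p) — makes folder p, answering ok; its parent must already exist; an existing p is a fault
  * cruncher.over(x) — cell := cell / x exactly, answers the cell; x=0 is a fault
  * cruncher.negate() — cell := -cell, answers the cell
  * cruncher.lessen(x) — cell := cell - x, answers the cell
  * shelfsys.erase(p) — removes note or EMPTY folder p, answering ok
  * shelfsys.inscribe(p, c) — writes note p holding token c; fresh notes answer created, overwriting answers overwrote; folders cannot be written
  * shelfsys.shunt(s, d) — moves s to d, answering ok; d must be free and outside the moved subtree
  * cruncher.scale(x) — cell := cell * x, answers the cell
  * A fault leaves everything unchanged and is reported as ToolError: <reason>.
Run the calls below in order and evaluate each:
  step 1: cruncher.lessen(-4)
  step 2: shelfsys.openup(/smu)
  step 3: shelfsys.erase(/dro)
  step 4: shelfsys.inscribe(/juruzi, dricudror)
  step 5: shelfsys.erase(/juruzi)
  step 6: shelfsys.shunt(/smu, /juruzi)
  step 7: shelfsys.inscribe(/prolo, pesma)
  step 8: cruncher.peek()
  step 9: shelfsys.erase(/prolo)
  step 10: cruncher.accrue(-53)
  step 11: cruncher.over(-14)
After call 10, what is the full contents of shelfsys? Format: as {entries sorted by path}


Answer: {juruzi=travawi}

Derivation:
! cruncher.lessen(x='-4') ~> 4
! shelfsys.openup(p='/smu') ~> travawi
! shelfsys.erase(p='/dro') ~> ok
! shelfsys.inscribe(p='/juruzi', c='dricudror') ~> created
! shelfsys.erase(p='/juruzi') ~> ok
! shelfsys.shunt(s='/smu', d='/juruzi') ~> ok
! shelfsys.inscribe(p='/prolo', c='pesma') ~> created
! cruncher.peek() ~> 4
! shelfsys.erase(p='/prolo') ~> ok
! cruncher.accrue(x='-53') ~> -49
! cruncher.over(x='-14') ~> 7/2


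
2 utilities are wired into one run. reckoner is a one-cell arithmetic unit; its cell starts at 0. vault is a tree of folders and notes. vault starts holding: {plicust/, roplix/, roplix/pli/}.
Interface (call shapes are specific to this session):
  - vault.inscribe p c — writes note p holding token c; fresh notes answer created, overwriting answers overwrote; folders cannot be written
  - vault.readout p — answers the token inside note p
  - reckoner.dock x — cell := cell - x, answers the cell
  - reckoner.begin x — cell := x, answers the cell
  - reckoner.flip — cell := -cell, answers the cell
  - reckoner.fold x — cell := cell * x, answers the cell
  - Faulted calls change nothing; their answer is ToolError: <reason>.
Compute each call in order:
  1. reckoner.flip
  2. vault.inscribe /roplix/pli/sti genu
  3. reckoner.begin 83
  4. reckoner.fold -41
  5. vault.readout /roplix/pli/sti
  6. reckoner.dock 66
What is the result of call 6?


Answer: -3469

Derivation:
·→ flip()
·← 0
·→ inscribe(p→/roplix/pli/sti, c→genu)
·← created
·→ begin(x→83)
·← 83
·→ fold(x→-41)
·← -3403
·→ readout(p→/roplix/pli/sti)
·← genu
·→ dock(x→66)
·← -3469


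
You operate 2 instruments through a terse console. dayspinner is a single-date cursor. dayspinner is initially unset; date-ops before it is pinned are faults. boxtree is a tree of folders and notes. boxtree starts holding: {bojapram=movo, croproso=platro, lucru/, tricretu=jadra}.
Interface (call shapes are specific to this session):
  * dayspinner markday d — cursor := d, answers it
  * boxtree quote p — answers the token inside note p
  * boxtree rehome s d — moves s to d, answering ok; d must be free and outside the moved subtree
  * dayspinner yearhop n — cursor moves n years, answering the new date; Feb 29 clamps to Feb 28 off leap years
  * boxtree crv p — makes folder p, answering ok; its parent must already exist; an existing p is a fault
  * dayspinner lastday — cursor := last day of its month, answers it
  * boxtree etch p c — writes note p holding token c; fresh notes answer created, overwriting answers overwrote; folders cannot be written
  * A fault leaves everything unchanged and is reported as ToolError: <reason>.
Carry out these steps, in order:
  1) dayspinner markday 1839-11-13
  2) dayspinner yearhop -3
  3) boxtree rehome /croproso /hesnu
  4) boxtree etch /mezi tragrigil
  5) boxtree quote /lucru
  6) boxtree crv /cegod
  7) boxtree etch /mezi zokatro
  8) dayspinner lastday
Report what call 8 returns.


Answer: 1836-11-30

Derivation:
$ dayspinner markday 1839-11-13
[out] 1839-11-13
$ dayspinner yearhop -3
[out] 1836-11-13
$ boxtree rehome /croproso /hesnu
[out] ok
$ boxtree etch /mezi tragrigil
[out] created
$ boxtree quote /lucru
[out] ToolError: is a directory
$ boxtree crv /cegod
[out] ok
$ boxtree etch /mezi zokatro
[out] overwrote
$ dayspinner lastday
[out] 1836-11-30


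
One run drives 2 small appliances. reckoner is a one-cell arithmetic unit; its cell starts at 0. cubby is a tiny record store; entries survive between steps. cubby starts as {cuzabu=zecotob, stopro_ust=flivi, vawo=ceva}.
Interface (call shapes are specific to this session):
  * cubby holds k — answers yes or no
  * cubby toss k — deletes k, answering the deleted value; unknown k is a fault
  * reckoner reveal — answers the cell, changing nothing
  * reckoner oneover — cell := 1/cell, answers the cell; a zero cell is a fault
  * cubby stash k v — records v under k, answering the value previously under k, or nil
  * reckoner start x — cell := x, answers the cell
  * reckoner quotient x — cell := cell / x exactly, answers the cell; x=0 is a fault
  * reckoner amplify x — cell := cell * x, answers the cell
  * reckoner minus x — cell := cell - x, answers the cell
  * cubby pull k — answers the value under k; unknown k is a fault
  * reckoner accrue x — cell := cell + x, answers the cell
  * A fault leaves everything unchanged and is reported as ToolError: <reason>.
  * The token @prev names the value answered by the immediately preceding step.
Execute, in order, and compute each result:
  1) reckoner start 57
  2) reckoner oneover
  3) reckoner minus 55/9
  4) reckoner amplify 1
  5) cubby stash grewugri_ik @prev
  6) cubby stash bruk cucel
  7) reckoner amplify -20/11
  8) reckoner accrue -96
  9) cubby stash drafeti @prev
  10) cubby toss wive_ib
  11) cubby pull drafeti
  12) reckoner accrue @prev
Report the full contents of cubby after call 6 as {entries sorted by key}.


Answer: {bruk=cucel, cuzabu=zecotob, grewugri_ik=-1042/171, stopro_ust=flivi, vawo=ceva}

Derivation:
! reckoner start(x='57') -> 57
! reckoner oneover() -> 1/57
! reckoner minus(x='55/9') -> -1042/171
! reckoner amplify(x='1') -> -1042/171
! cubby stash(k='grewugri_ik', v='@prev') -> nil
! cubby stash(k='bruk', v='cucel') -> nil
! reckoner amplify(x='-20/11') -> 20840/1881
! reckoner accrue(x='-96') -> -159736/1881
! cubby stash(k='drafeti', v='@prev') -> nil
! cubby toss(k='wive_ib') -> ToolError: no such key wive_ib
! cubby pull(k='drafeti') -> -159736/1881
! reckoner accrue(x='@prev') -> -319472/1881
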